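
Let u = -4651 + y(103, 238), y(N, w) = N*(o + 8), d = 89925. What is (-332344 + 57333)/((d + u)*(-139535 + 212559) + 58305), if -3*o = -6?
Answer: -275011/6302321601 ≈ -4.3636e-5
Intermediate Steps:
o = 2 (o = -⅓*(-6) = 2)
y(N, w) = 10*N (y(N, w) = N*(2 + 8) = N*10 = 10*N)
u = -3621 (u = -4651 + 10*103 = -4651 + 1030 = -3621)
(-332344 + 57333)/((d + u)*(-139535 + 212559) + 58305) = (-332344 + 57333)/((89925 - 3621)*(-139535 + 212559) + 58305) = -275011/(86304*73024 + 58305) = -275011/(6302263296 + 58305) = -275011/6302321601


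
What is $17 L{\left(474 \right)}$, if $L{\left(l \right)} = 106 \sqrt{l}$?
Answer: $1802 \sqrt{474} \approx 39232.0$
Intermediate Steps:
$17 L{\left(474 \right)} = 17 \cdot 106 \sqrt{474} = 1802 \sqrt{474}$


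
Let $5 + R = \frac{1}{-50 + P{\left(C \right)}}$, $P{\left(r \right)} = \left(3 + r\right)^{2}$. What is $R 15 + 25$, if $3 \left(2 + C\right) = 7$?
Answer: $- \frac{3527}{70} \approx -50.386$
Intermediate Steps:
$C = \frac{1}{3}$ ($C = -2 + \frac{1}{3} \cdot 7 = -2 + \frac{7}{3} = \frac{1}{3} \approx 0.33333$)
$R = - \frac{1759}{350}$ ($R = -5 + \frac{1}{-50 + \left(3 + \frac{1}{3}\right)^{2}} = -5 + \frac{1}{-50 + \left(\frac{10}{3}\right)^{2}} = -5 + \frac{1}{-50 + \frac{100}{9}} = -5 + \frac{1}{- \frac{350}{9}} = -5 - \frac{9}{350} = - \frac{1759}{350} \approx -5.0257$)
$R 15 + 25 = \left(- \frac{1759}{350}\right) 15 + 25 = - \frac{5277}{70} + 25 = - \frac{3527}{70}$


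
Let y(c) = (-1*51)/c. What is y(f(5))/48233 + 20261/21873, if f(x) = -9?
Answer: 325790920/351666803 ≈ 0.92642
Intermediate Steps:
y(c) = -51/c
y(f(5))/48233 + 20261/21873 = -51/(-9)/48233 + 20261/21873 = -51*(-1/9)*(1/48233) + 20261*(1/21873) = (17/3)*(1/48233) + 20261/21873 = 17/144699 + 20261/21873 = 325790920/351666803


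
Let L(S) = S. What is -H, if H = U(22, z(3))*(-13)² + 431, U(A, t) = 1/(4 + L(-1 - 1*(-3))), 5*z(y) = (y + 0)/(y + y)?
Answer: -2755/6 ≈ -459.17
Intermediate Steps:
z(y) = ⅒ (z(y) = ((y + 0)/(y + y))/5 = (y/((2*y)))/5 = (y*(1/(2*y)))/5 = (⅕)*(½) = ⅒)
U(A, t) = ⅙ (U(A, t) = 1/(4 + (-1 - 1*(-3))) = 1/(4 + (-1 + 3)) = 1/(4 + 2) = 1/6 = ⅙)
H = 2755/6 (H = (⅙)*(-13)² + 431 = (⅙)*169 + 431 = 169/6 + 431 = 2755/6 ≈ 459.17)
-H = -1*2755/6 = -2755/6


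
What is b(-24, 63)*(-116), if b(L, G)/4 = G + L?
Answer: -18096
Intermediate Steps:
b(L, G) = 4*G + 4*L (b(L, G) = 4*(G + L) = 4*G + 4*L)
b(-24, 63)*(-116) = (4*63 + 4*(-24))*(-116) = (252 - 96)*(-116) = 156*(-116) = -18096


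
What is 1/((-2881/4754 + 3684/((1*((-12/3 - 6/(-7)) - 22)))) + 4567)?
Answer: 104588/462265495 ≈ 0.00022625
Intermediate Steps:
1/((-2881/4754 + 3684/((1*((-12/3 - 6/(-7)) - 22)))) + 4567) = 1/((-2881*1/4754 + 3684/((1*((-12*1/3 - 6*(-1/7)) - 22)))) + 4567) = 1/((-2881/4754 + 3684/((1*((-4 + 6/7) - 22)))) + 4567) = 1/((-2881/4754 + 3684/((1*(-22/7 - 22)))) + 4567) = 1/((-2881/4754 + 3684/((1*(-176/7)))) + 4567) = 1/((-2881/4754 + 3684/(-176/7)) + 4567) = 1/((-2881/4754 + 3684*(-7/176)) + 4567) = 1/((-2881/4754 - 6447/44) + 4567) = 1/(-15387901/104588 + 4567) = 1/(462265495/104588) = 104588/462265495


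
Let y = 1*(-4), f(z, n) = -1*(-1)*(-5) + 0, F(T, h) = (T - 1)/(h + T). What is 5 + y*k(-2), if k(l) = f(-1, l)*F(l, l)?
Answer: 20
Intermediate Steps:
F(T, h) = (-1 + T)/(T + h)
f(z, n) = -5 (f(z, n) = 1*(-5) + 0 = -5 + 0 = -5)
k(l) = -5*(-1 + l)/(2*l) (k(l) = -5*(-1 + l)/(l + l) = -5*(-1 + l)/(2*l))
y = -4
5 + y*k(-2) = 5 - 10*(1 - 1*(-2))/(-2) = 5 - 10*(-1)*(1 + 2)/2 = 5 - 10*(-1)*3/2 = 5 - 4*(-15/4) = 5 + 15 = 20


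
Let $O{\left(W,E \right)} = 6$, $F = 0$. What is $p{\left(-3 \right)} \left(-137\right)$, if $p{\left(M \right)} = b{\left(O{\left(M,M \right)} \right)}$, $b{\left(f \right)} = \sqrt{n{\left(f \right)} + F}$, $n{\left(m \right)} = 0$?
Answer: $0$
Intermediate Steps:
$b{\left(f \right)} = 0$ ($b{\left(f \right)} = \sqrt{0 + 0} = \sqrt{0} = 0$)
$p{\left(M \right)} = 0$
$p{\left(-3 \right)} \left(-137\right) = 0 \left(-137\right) = 0$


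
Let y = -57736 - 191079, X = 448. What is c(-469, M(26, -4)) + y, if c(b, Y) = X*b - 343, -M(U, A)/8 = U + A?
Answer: -459270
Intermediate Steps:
M(U, A) = -8*A - 8*U (M(U, A) = -8*(U + A) = -8*(A + U) = -8*A - 8*U)
c(b, Y) = -343 + 448*b (c(b, Y) = 448*b - 343 = -343 + 448*b)
y = -248815
c(-469, M(26, -4)) + y = (-343 + 448*(-469)) - 248815 = (-343 - 210112) - 248815 = -210455 - 248815 = -459270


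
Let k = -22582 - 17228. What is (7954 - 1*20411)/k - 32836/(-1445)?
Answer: 53008061/2301018 ≈ 23.037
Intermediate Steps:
k = -39810
(7954 - 1*20411)/k - 32836/(-1445) = (7954 - 1*20411)/(-39810) - 32836/(-1445) = (7954 - 20411)*(-1/39810) - 32836*(-1/1445) = -12457*(-1/39810) + 32836/1445 = 12457/39810 + 32836/1445 = 53008061/2301018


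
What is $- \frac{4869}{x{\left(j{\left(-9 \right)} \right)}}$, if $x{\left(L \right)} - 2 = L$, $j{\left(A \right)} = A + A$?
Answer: $\frac{4869}{16} \approx 304.31$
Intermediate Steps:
$j{\left(A \right)} = 2 A$
$x{\left(L \right)} = 2 + L$
$- \frac{4869}{x{\left(j{\left(-9 \right)} \right)}} = - \frac{4869}{2 + 2 \left(-9\right)} = - \frac{4869}{2 - 18} = - \frac{4869}{-16} = \left(-4869\right) \left(- \frac{1}{16}\right) = \frac{4869}{16}$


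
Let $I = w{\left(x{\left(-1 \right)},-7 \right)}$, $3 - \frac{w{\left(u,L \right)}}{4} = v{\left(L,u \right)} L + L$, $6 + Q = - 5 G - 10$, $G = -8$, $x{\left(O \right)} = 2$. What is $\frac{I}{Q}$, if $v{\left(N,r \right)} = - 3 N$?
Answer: $\frac{157}{6} \approx 26.167$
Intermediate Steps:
$Q = 24$ ($Q = -6 - -30 = -6 + \left(40 - 10\right) = -6 + 30 = 24$)
$w{\left(u,L \right)} = 12 - 4 L + 12 L^{2}$ ($w{\left(u,L \right)} = 12 - 4 \left(- 3 L L + L\right) = 12 - 4 \left(- 3 L^{2} + L\right) = 12 - 4 \left(L - 3 L^{2}\right) = 12 + \left(- 4 L + 12 L^{2}\right) = 12 - 4 L + 12 L^{2}$)
$I = 628$ ($I = 12 - -28 + 12 \left(-7\right)^{2} = 12 + 28 + 12 \cdot 49 = 12 + 28 + 588 = 628$)
$\frac{I}{Q} = \frac{628}{24} = 628 \cdot \frac{1}{24} = \frac{157}{6}$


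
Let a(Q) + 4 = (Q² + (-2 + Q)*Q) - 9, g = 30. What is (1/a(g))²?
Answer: 1/2982529 ≈ 3.3529e-7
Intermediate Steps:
a(Q) = -13 + Q² + Q*(-2 + Q) (a(Q) = -4 + ((Q² + (-2 + Q)*Q) - 9) = -4 + ((Q² + Q*(-2 + Q)) - 9) = -4 + (-9 + Q² + Q*(-2 + Q)) = -13 + Q² + Q*(-2 + Q))
(1/a(g))² = (1/(-13 - 2*30 + 2*30²))² = (1/(-13 - 60 + 2*900))² = (1/(-13 - 60 + 1800))² = (1/1727)² = 1/2982529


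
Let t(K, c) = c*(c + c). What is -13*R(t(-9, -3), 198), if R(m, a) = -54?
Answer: 702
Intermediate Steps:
t(K, c) = 2*c² (t(K, c) = c*(2*c) = 2*c²)
-13*R(t(-9, -3), 198) = -13*(-54) = 702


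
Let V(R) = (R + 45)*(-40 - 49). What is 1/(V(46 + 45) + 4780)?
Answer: -1/7324 ≈ -0.00013654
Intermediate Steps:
V(R) = -4005 - 89*R (V(R) = (45 + R)*(-89) = -4005 - 89*R)
1/(V(46 + 45) + 4780) = 1/((-4005 - 89*(46 + 45)) + 4780) = 1/((-4005 - 89*91) + 4780) = 1/((-4005 - 8099) + 4780) = 1/(-12104 + 4780) = 1/(-7324) = -1/7324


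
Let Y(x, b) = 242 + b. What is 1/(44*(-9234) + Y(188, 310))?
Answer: -1/405744 ≈ -2.4646e-6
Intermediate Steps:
1/(44*(-9234) + Y(188, 310)) = 1/(44*(-9234) + (242 + 310)) = 1/(-406296 + 552) = 1/(-405744) = -1/405744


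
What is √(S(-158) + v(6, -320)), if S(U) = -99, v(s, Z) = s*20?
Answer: √21 ≈ 4.5826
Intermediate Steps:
v(s, Z) = 20*s
√(S(-158) + v(6, -320)) = √(-99 + 20*6) = √(-99 + 120) = √21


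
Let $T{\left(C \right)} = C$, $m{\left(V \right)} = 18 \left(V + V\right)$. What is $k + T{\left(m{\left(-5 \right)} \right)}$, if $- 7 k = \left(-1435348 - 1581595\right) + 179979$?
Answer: $\frac{2835704}{7} \approx 4.051 \cdot 10^{5}$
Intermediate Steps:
$m{\left(V \right)} = 36 V$ ($m{\left(V \right)} = 18 \cdot 2 V = 36 V$)
$k = \frac{2836964}{7}$ ($k = - \frac{\left(-1435348 - 1581595\right) + 179979}{7} = - \frac{-3016943 + 179979}{7} = \left(- \frac{1}{7}\right) \left(-2836964\right) = \frac{2836964}{7} \approx 4.0528 \cdot 10^{5}$)
$k + T{\left(m{\left(-5 \right)} \right)} = \frac{2836964}{7} + 36 \left(-5\right) = \frac{2836964}{7} - 180 = \frac{2835704}{7}$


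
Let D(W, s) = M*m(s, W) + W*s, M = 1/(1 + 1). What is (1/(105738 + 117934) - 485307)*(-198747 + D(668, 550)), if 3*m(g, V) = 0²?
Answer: -18307213547412859/223672 ≈ -8.1848e+10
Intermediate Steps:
m(g, V) = 0 (m(g, V) = (⅓)*0² = (⅓)*0 = 0)
M = ½ (M = 1/2 = ½ ≈ 0.50000)
D(W, s) = W*s (D(W, s) = (½)*0 + W*s = 0 + W*s = W*s)
(1/(105738 + 117934) - 485307)*(-198747 + D(668, 550)) = (1/(105738 + 117934) - 485307)*(-198747 + 668*550) = (1/223672 - 485307)*(-198747 + 367400) = (1/223672 - 485307)*168653 = -108549587303/223672*168653 = -18307213547412859/223672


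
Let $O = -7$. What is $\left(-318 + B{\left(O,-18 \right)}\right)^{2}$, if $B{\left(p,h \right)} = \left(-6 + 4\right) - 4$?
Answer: $104976$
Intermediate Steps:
$B{\left(p,h \right)} = -6$ ($B{\left(p,h \right)} = -2 - 4 = -6$)
$\left(-318 + B{\left(O,-18 \right)}\right)^{2} = \left(-318 - 6\right)^{2} = \left(-324\right)^{2} = 104976$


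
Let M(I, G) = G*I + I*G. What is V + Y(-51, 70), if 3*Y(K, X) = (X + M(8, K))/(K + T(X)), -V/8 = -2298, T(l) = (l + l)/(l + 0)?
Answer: 2703194/147 ≈ 18389.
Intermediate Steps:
T(l) = 2 (T(l) = (2*l)/l = 2)
M(I, G) = 2*G*I (M(I, G) = G*I + G*I = 2*G*I)
V = 18384 (V = -8*(-2298) = 18384)
Y(K, X) = (X + 16*K)/(3*(2 + K)) (Y(K, X) = ((X + 2*K*8)/(K + 2))/3 = ((X + 16*K)/(2 + K))/3 = (X + 16*K)/(3*(2 + K)))
V + Y(-51, 70) = 18384 + (70 + 16*(-51))/(3*(2 - 51)) = 18384 + (1/3)*(70 - 816)/(-49) = 18384 + (1/3)*(-1/49)*(-746) = 18384 + 746/147 = 2703194/147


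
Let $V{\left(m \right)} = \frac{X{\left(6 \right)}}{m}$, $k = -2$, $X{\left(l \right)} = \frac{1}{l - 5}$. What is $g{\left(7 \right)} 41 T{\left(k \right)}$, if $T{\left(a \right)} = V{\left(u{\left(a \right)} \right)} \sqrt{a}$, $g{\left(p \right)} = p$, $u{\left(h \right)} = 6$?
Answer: $\frac{287 i \sqrt{2}}{6} \approx 67.646 i$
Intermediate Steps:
$X{\left(l \right)} = \frac{1}{-5 + l}$
$V{\left(m \right)} = \frac{1}{m}$ ($V{\left(m \right)} = \frac{1}{\left(-5 + 6\right) m} = \frac{1}{1 m} = 1 \frac{1}{m} = \frac{1}{m}$)
$T{\left(a \right)} = \frac{\sqrt{a}}{6}$
$g{\left(7 \right)} 41 T{\left(k \right)} = 7 \cdot 41 \frac{\sqrt{-2}}{6} = 287 \frac{i \sqrt{2}}{6} = \frac{287 i \sqrt{2}}{6}$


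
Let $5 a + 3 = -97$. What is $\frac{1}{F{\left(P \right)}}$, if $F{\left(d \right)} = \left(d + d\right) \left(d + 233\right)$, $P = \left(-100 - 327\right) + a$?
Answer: $\frac{1}{191316} \approx 5.227 \cdot 10^{-6}$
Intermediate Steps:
$a = -20$ ($a = - \frac{3}{5} + \frac{1}{5} \left(-97\right) = - \frac{3}{5} - \frac{97}{5} = -20$)
$P = -447$ ($P = \left(-100 - 327\right) - 20 = -427 - 20 = -447$)
$F{\left(d \right)} = 2 d \left(233 + d\right)$
$\frac{1}{F{\left(P \right)}} = \frac{1}{2 \left(-447\right) \left(233 - 447\right)} = \frac{1}{2 \left(-447\right) \left(-214\right)} = \frac{1}{191316}$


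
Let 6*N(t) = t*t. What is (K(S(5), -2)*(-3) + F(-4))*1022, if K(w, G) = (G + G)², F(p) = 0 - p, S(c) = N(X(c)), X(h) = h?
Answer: -44968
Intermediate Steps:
N(t) = t²/6 (N(t) = (t*t)/6 = t²/6)
S(c) = c²/6
F(p) = -p
K(w, G) = 4*G² (K(w, G) = (2*G)² = 4*G²)
(K(S(5), -2)*(-3) + F(-4))*1022 = ((4*(-2)²)*(-3) - 1*(-4))*1022 = ((4*4)*(-3) + 4)*1022 = (16*(-3) + 4)*1022 = (-48 + 4)*1022 = -44*1022 = -44968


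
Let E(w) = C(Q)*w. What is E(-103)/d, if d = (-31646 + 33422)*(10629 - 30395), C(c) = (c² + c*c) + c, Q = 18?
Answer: 309/158128 ≈ 0.0019541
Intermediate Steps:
C(c) = c + 2*c² (C(c) = (c² + c²) + c = 2*c² + c = c + 2*c²)
E(w) = 666*w (E(w) = (18*(1 + 2*18))*w = (18*(1 + 36))*w = (18*37)*w = 666*w)
d = -35104416 (d = 1776*(-19766) = -35104416)
E(-103)/d = (666*(-103))/(-35104416) = -68598*(-1/35104416) = 309/158128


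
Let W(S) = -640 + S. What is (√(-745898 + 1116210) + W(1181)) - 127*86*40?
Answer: -436339 + 2*√92578 ≈ -4.3573e+5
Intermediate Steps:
(√(-745898 + 1116210) + W(1181)) - 127*86*40 = (√(-745898 + 1116210) + (-640 + 1181)) - 127*86*40 = (√370312 + 541) - 10922*40 = (2*√92578 + 541) - 436880 = (541 + 2*√92578) - 436880 = -436339 + 2*√92578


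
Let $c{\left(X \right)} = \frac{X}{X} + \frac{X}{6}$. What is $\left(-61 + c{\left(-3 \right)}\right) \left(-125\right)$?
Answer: $\frac{15125}{2} \approx 7562.5$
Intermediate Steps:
$c{\left(X \right)} = 1 + \frac{X}{6}$ ($c{\left(X \right)} = 1 + X \frac{1}{6} = 1 + \frac{X}{6}$)
$\left(-61 + c{\left(-3 \right)}\right) \left(-125\right) = \left(-61 + \left(1 + \frac{1}{6} \left(-3\right)\right)\right) \left(-125\right) = \left(-61 + \left(1 - \frac{1}{2}\right)\right) \left(-125\right) = \left(-61 + \frac{1}{2}\right) \left(-125\right) = \left(- \frac{121}{2}\right) \left(-125\right) = \frac{15125}{2}$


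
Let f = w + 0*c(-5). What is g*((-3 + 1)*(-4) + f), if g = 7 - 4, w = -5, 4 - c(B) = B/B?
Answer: 9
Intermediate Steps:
c(B) = 3 (c(B) = 4 - B/B = 4 - 1*1 = 4 - 1 = 3)
g = 3
f = -5 (f = -5 + 0*3 = -5 + 0 = -5)
g*((-3 + 1)*(-4) + f) = 3*((-3 + 1)*(-4) - 5) = 3*(-2*(-4) - 5) = 3*(8 - 5) = 3*3 = 9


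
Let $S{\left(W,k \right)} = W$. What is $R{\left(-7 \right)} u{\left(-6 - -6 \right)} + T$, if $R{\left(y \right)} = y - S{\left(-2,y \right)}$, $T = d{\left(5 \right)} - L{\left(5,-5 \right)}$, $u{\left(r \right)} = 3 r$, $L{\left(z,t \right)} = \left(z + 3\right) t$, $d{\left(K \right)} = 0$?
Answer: $40$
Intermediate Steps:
$L{\left(z,t \right)} = t \left(3 + z\right)$ ($L{\left(z,t \right)} = \left(3 + z\right) t = t \left(3 + z\right)$)
$T = 40$ ($T = 0 - - 5 \left(3 + 5\right) = 0 - \left(-5\right) 8 = 0 - -40 = 0 + 40 = 40$)
$R{\left(y \right)} = 2 + y$ ($R{\left(y \right)} = y - -2 = y + 2 = 2 + y$)
$R{\left(-7 \right)} u{\left(-6 - -6 \right)} + T = \left(2 - 7\right) 3 \left(-6 - -6\right) + 40 = - 5 \cdot 3 \left(-6 + 6\right) + 40 = - 5 \cdot 3 \cdot 0 + 40 = \left(-5\right) 0 + 40 = 0 + 40 = 40$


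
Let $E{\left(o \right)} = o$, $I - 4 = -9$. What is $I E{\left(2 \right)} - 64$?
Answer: $-74$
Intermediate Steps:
$I = -5$ ($I = 4 - 9 = -5$)
$I E{\left(2 \right)} - 64 = \left(-5\right) 2 - 64 = -10 - 64 = -74$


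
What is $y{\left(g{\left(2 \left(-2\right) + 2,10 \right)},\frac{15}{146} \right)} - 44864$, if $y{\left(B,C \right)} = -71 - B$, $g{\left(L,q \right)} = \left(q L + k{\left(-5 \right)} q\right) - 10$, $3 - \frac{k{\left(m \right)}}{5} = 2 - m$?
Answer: $-44705$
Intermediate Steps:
$k{\left(m \right)} = 5 + 5 m$ ($k{\left(m \right)} = 15 - 5 \left(2 - m\right) = 15 + \left(-10 + 5 m\right) = 5 + 5 m$)
$g{\left(L,q \right)} = -10 - 20 q + L q$ ($g{\left(L,q \right)} = \left(q L + \left(5 + 5 \left(-5\right)\right) q\right) - 10 = \left(L q + \left(5 - 25\right) q\right) - 10 = \left(L q - 20 q\right) - 10 = \left(- 20 q + L q\right) - 10 = -10 - 20 q + L q$)
$y{\left(g{\left(2 \left(-2\right) + 2,10 \right)},\frac{15}{146} \right)} - 44864 = \left(-71 - \left(-10 - 200 + \left(2 \left(-2\right) + 2\right) 10\right)\right) - 44864 = \left(-71 - \left(-10 - 200 + \left(-4 + 2\right) 10\right)\right) - 44864 = \left(-71 - \left(-10 - 200 - 20\right)\right) - 44864 = \left(-71 - -230\right) - 44864 = \left(-71 + 230\right) - 44864 = 159 - 44864 = -44705$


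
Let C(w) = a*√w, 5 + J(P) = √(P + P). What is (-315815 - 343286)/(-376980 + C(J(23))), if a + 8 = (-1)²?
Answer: 659101/(376980 + 7*√(-5 + √46)) ≈ 1.7483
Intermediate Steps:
a = -7 (a = -8 + (-1)² = -8 + 1 = -7)
J(P) = -5 + √2*√P (J(P) = -5 + √(P + P) = -5 + √(2*P) = -5 + √2*√P)
C(w) = -7*√w
(-315815 - 343286)/(-376980 + C(J(23))) = (-315815 - 343286)/(-376980 - 7*√(-5 + √2*√23)) = -659101/(-376980 - 7*√(-5 + √46))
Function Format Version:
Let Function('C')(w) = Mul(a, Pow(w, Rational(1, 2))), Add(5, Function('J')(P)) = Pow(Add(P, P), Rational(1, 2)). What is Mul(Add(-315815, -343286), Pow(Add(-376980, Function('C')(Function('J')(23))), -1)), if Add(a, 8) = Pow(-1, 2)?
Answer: Mul(659101, Pow(Add(376980, Mul(7, Pow(Add(-5, Pow(46, Rational(1, 2))), Rational(1, 2)))), -1)) ≈ 1.7483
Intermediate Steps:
a = -7 (a = Add(-8, Pow(-1, 2)) = Add(-8, 1) = -7)
Function('J')(P) = Add(-5, Mul(Pow(2, Rational(1, 2)), Pow(P, Rational(1, 2)))) (Function('J')(P) = Add(-5, Pow(Add(P, P), Rational(1, 2))) = Add(-5, Pow(Mul(2, P), Rational(1, 2))) = Add(-5, Mul(Pow(2, Rational(1, 2)), Pow(P, Rational(1, 2)))))
Function('C')(w) = Mul(-7, Pow(w, Rational(1, 2)))
Mul(Add(-315815, -343286), Pow(Add(-376980, Function('C')(Function('J')(23))), -1)) = Mul(Add(-315815, -343286), Pow(Add(-376980, Mul(-7, Pow(Add(-5, Mul(Pow(2, Rational(1, 2)), Pow(23, Rational(1, 2)))), Rational(1, 2)))), -1)) = Mul(-659101, Pow(Add(-376980, Mul(-7, Pow(Add(-5, Pow(46, Rational(1, 2))), Rational(1, 2)))), -1))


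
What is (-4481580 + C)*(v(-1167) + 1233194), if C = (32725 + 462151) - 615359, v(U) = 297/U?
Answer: -2207666534813121/389 ≈ -5.6752e+12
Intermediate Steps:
C = -120483 (C = 494876 - 615359 = -120483)
(-4481580 + C)*(v(-1167) + 1233194) = (-4481580 - 120483)*(297/(-1167) + 1233194) = -4602063*(297*(-1/1167) + 1233194) = -4602063*(-99/389 + 1233194) = -4602063*479712367/389 = -2207666534813121/389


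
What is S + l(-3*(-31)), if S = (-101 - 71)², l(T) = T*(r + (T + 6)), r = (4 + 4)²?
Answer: 44743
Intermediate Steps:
r = 64 (r = 8² = 64)
l(T) = T*(70 + T) (l(T) = T*(64 + (T + 6)) = T*(64 + (6 + T)) = T*(70 + T))
S = 29584 (S = (-172)² = 29584)
S + l(-3*(-31)) = 29584 + (-3*(-31))*(70 - 3*(-31)) = 29584 + 93*(70 + 93) = 29584 + 93*163 = 29584 + 15159 = 44743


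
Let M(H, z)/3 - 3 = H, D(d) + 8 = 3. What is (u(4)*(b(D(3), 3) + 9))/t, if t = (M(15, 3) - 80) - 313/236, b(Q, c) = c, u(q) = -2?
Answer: 5664/6449 ≈ 0.87828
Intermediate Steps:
D(d) = -5 (D(d) = -8 + 3 = -5)
M(H, z) = 9 + 3*H
t = -6449/236 (t = ((9 + 3*15) - 80) - 313/236 = ((9 + 45) - 80) - 313*1/236 = (54 - 80) - 313/236 = -26 - 313/236 = -6449/236 ≈ -27.326)
(u(4)*(b(D(3), 3) + 9))/t = (-2*(3 + 9))/(-6449/236) = -2*12*(-236/6449) = -24*(-236/6449) = 5664/6449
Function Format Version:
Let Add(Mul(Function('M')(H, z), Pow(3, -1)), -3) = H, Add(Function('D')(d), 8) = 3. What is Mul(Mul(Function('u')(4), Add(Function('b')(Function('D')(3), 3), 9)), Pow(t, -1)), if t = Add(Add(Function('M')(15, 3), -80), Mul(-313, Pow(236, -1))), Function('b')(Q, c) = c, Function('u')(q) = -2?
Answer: Rational(5664, 6449) ≈ 0.87828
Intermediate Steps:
Function('D')(d) = -5 (Function('D')(d) = Add(-8, 3) = -5)
Function('M')(H, z) = Add(9, Mul(3, H))
t = Rational(-6449, 236) (t = Add(Add(Add(9, Mul(3, 15)), -80), Mul(-313, Pow(236, -1))) = Add(Add(Add(9, 45), -80), Mul(-313, Rational(1, 236))) = Add(Add(54, -80), Rational(-313, 236)) = Add(-26, Rational(-313, 236)) = Rational(-6449, 236) ≈ -27.326)
Mul(Mul(Function('u')(4), Add(Function('b')(Function('D')(3), 3), 9)), Pow(t, -1)) = Mul(Mul(-2, Add(3, 9)), Pow(Rational(-6449, 236), -1)) = Mul(Mul(-2, 12), Rational(-236, 6449)) = Mul(-24, Rational(-236, 6449)) = Rational(5664, 6449)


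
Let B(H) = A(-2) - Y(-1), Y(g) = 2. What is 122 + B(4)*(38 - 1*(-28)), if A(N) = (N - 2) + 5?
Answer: 56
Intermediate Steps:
A(N) = 3 + N (A(N) = (-2 + N) + 5 = 3 + N)
B(H) = -1 (B(H) = (3 - 2) - 1*2 = 1 - 2 = -1)
122 + B(4)*(38 - 1*(-28)) = 122 - (38 - 1*(-28)) = 122 - (38 + 28) = 122 - 1*66 = 122 - 66 = 56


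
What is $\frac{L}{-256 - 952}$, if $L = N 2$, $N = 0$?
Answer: $0$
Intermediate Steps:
$L = 0$ ($L = 0 \cdot 2 = 0$)
$\frac{L}{-256 - 952} = \frac{1}{-256 - 952} \cdot 0 = \frac{1}{-1208} \cdot 0 = \left(- \frac{1}{1208}\right) 0 = 0$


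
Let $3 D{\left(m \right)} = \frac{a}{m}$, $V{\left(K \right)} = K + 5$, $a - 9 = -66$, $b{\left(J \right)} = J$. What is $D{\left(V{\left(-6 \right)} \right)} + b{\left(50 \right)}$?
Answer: $69$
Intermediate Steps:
$a = -57$ ($a = 9 - 66 = -57$)
$V{\left(K \right)} = 5 + K$
$D{\left(m \right)} = - \frac{19}{m}$ ($D{\left(m \right)} = \frac{\left(-57\right) \frac{1}{m}}{3} = - \frac{19}{m}$)
$D{\left(V{\left(-6 \right)} \right)} + b{\left(50 \right)} = - \frac{19}{5 - 6} + 50 = - \frac{19}{-1} + 50 = \left(-19\right) \left(-1\right) + 50 = 19 + 50 = 69$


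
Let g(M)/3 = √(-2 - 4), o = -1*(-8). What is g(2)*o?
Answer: 24*I*√6 ≈ 58.788*I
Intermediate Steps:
o = 8
g(M) = 3*I*√6 (g(M) = 3*√(-2 - 4) = 3*√(-6) = 3*(I*√6) = 3*I*√6)
g(2)*o = (3*I*√6)*8 = 24*I*√6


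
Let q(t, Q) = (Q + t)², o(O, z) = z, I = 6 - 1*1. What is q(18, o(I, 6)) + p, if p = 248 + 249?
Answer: 1073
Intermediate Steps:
I = 5 (I = 6 - 1 = 5)
p = 497
q(18, o(I, 6)) + p = (6 + 18)² + 497 = 24² + 497 = 576 + 497 = 1073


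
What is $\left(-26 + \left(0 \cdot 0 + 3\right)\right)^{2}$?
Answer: $529$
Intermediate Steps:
$\left(-26 + \left(0 \cdot 0 + 3\right)\right)^{2} = \left(-26 + \left(0 + 3\right)\right)^{2} = \left(-26 + 3\right)^{2} = \left(-23\right)^{2} = 529$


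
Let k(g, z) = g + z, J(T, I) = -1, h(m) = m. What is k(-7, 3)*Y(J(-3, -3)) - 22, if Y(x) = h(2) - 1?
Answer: -26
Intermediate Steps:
Y(x) = 1 (Y(x) = 2 - 1 = 1)
k(-7, 3)*Y(J(-3, -3)) - 22 = (-7 + 3)*1 - 22 = -4*1 - 22 = -4 - 22 = -26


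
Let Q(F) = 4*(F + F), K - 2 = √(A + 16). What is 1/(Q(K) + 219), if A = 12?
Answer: 235/53433 - 16*√7/53433 ≈ 0.0036058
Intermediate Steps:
K = 2 + 2*√7 (K = 2 + √(12 + 16) = 2 + √28 = 2 + 2*√7 ≈ 7.2915)
Q(F) = 8*F (Q(F) = 4*(2*F) = 8*F)
1/(Q(K) + 219) = 1/(8*(2 + 2*√7) + 219) = 1/((16 + 16*√7) + 219) = 1/(235 + 16*√7)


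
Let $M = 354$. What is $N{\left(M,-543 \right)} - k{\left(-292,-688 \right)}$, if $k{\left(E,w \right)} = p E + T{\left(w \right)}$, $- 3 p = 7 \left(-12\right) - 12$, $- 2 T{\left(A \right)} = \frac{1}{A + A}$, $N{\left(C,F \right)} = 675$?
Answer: $\frac{27572287}{2752} \approx 10019.0$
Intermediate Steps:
$T{\left(A \right)} = - \frac{1}{4 A}$ ($T{\left(A \right)} = - \frac{1}{2 \left(A + A\right)} = - \frac{1}{2 \cdot 2 A} = - \frac{\frac{1}{2} \frac{1}{A}}{2} = - \frac{1}{4 A}$)
$p = 32$ ($p = - \frac{7 \left(-12\right) - 12}{3} = - \frac{-84 - 12}{3} = \left(- \frac{1}{3}\right) \left(-96\right) = 32$)
$k{\left(E,w \right)} = 32 E - \frac{1}{4 w}$
$N{\left(M,-543 \right)} - k{\left(-292,-688 \right)} = 675 - \left(32 \left(-292\right) - \frac{1}{4 \left(-688\right)}\right) = 675 - \left(-9344 - - \frac{1}{2752}\right) = 675 - \left(-9344 + \frac{1}{2752}\right) = 675 - - \frac{25714687}{2752} = 675 + \frac{25714687}{2752} = \frac{27572287}{2752}$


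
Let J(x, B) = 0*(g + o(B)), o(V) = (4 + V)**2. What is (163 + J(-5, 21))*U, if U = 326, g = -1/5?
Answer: 53138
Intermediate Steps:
g = -1/5 (g = -1*1/5 = -1/5 ≈ -0.20000)
J(x, B) = 0 (J(x, B) = 0*(-1/5 + (4 + B)**2) = 0)
(163 + J(-5, 21))*U = (163 + 0)*326 = 163*326 = 53138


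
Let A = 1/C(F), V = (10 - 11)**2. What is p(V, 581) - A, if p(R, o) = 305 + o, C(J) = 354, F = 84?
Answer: 313643/354 ≈ 886.00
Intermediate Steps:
V = 1 (V = (-1)**2 = 1)
A = 1/354 ≈ 0.0028249
p(V, 581) - A = (305 + 581) - 1*1/354 = 886 - 1/354 = 313643/354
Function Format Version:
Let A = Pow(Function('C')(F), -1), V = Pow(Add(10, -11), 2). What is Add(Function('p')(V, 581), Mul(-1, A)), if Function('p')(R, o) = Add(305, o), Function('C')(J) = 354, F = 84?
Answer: Rational(313643, 354) ≈ 886.00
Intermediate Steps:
V = 1 (V = Pow(-1, 2) = 1)
A = Rational(1, 354) (A = Pow(354, -1) = Rational(1, 354) ≈ 0.0028249)
Add(Function('p')(V, 581), Mul(-1, A)) = Add(Add(305, 581), Mul(-1, Rational(1, 354))) = Add(886, Rational(-1, 354)) = Rational(313643, 354)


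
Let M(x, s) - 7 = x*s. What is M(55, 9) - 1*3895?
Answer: -3393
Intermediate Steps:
M(x, s) = 7 + s*x (M(x, s) = 7 + x*s = 7 + s*x)
M(55, 9) - 1*3895 = (7 + 9*55) - 1*3895 = (7 + 495) - 3895 = 502 - 3895 = -3393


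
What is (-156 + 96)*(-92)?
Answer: 5520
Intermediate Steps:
(-156 + 96)*(-92) = -60*(-92) = 5520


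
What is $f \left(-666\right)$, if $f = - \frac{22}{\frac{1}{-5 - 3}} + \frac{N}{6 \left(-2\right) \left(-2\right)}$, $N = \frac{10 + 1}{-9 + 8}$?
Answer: $- \frac{467643}{4} \approx -1.1691 \cdot 10^{5}$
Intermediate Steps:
$N = -11$ ($N = \frac{11}{-1} = 11 \left(-1\right) = -11$)
$f = \frac{4213}{24}$ ($f = - \frac{22}{\frac{1}{-5 - 3}} - \frac{11}{6 \left(-2\right) \left(-2\right)} = - \frac{22}{\frac{1}{-8}} - \frac{11}{\left(-12\right) \left(-2\right)} = - \frac{22}{- \frac{1}{8}} - \frac{11}{24} = \left(-22\right) \left(-8\right) - \frac{11}{24} = 176 - \frac{11}{24} = \frac{4213}{24} \approx 175.54$)
$f \left(-666\right) = \frac{4213}{24} \left(-666\right) = - \frac{467643}{4}$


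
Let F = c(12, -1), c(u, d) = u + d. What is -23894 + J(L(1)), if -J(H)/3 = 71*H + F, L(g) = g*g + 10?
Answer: -26270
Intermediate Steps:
c(u, d) = d + u
F = 11 (F = -1 + 12 = 11)
L(g) = 10 + g² (L(g) = g² + 10 = 10 + g²)
J(H) = -33 - 213*H (J(H) = -3*(71*H + 11) = -3*(11 + 71*H) = -33 - 213*H)
-23894 + J(L(1)) = -23894 + (-33 - 213*(10 + 1²)) = -23894 + (-33 - 213*(10 + 1)) = -23894 + (-33 - 213*11) = -23894 + (-33 - 2343) = -23894 - 2376 = -26270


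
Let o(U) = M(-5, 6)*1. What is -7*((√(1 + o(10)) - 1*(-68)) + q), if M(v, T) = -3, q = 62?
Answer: -910 - 7*I*√2 ≈ -910.0 - 9.8995*I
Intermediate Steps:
o(U) = -3 (o(U) = -3*1 = -3)
-7*((√(1 + o(10)) - 1*(-68)) + q) = -7*((√(1 - 3) - 1*(-68)) + 62) = -7*((√(-2) + 68) + 62) = -7*((I*√2 + 68) + 62) = -7*((68 + I*√2) + 62) = -7*(130 + I*√2) = -910 - 7*I*√2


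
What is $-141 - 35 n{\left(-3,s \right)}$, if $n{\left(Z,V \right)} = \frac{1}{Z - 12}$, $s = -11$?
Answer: $- \frac{416}{3} \approx -138.67$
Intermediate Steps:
$n{\left(Z,V \right)} = \frac{1}{-12 + Z}$
$-141 - 35 n{\left(-3,s \right)} = -141 - \frac{35}{-12 - 3} = -141 - \frac{35}{-15} = -141 - - \frac{7}{3} = -141 + \frac{7}{3} = - \frac{416}{3}$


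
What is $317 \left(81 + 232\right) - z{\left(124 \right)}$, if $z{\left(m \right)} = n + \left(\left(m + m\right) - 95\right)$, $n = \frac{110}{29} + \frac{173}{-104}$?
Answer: $\frac{298782665}{3016} \approx 99066.0$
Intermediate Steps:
$n = \frac{6423}{3016}$ ($n = 110 \cdot \frac{1}{29} + 173 \left(- \frac{1}{104}\right) = \frac{110}{29} - \frac{173}{104} = \frac{6423}{3016} \approx 2.1296$)
$z{\left(m \right)} = - \frac{280097}{3016} + 2 m$ ($z{\left(m \right)} = \frac{6423}{3016} + \left(\left(m + m\right) - 95\right) = \frac{6423}{3016} + \left(2 m - 95\right) = \frac{6423}{3016} + \left(-95 + 2 m\right) = - \frac{280097}{3016} + 2 m$)
$317 \left(81 + 232\right) - z{\left(124 \right)} = 317 \left(81 + 232\right) - \left(- \frac{280097}{3016} + 2 \cdot 124\right) = 317 \cdot 313 - \left(- \frac{280097}{3016} + 248\right) = 99221 - \frac{467871}{3016} = \frac{298782665}{3016}$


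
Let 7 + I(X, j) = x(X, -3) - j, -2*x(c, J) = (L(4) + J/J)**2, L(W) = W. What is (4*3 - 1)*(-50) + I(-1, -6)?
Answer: -1127/2 ≈ -563.50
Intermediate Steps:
x(c, J) = -25/2 (x(c, J) = -(4 + J/J)**2/2 = -(4 + 1)**2/2 = -1/2*5**2 = -1/2*25 = -25/2)
I(X, j) = -39/2 - j (I(X, j) = -7 + (-25/2 - j) = -39/2 - j)
(4*3 - 1)*(-50) + I(-1, -6) = (4*3 - 1)*(-50) + (-39/2 - 1*(-6)) = (12 - 1)*(-50) + (-39/2 + 6) = 11*(-50) - 27/2 = -550 - 27/2 = -1127/2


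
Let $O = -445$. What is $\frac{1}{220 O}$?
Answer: $- \frac{1}{97900} \approx -1.0214 \cdot 10^{-5}$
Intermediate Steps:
$\frac{1}{220 O} = \frac{1}{220 \left(-445\right)} = \frac{1}{220} \left(- \frac{1}{445}\right) = - \frac{1}{97900}$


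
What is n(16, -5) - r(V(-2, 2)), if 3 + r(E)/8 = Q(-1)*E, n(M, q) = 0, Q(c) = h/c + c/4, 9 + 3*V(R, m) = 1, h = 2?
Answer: -24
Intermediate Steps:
V(R, m) = -8/3 (V(R, m) = -3 + (⅓)*1 = -3 + ⅓ = -8/3)
Q(c) = 2/c + c/4
r(E) = -24 - 18*E (r(E) = -24 + 8*((2/(-1) + (¼)*(-1))*E) = -24 + 8*((2*(-1) - ¼)*E) = -24 + 8*((-2 - ¼)*E) = -24 + 8*(-9*E/4) = -24 - 18*E)
n(16, -5) - r(V(-2, 2)) = 0 - (-24 - 18*(-8/3)) = 0 - (-24 + 48) = 0 - 1*24 = 0 - 24 = -24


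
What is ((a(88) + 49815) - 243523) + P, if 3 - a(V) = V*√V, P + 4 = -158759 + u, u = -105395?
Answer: -457863 - 176*√22 ≈ -4.5869e+5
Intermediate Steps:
P = -264158 (P = -4 + (-158759 - 105395) = -4 - 264154 = -264158)
a(V) = 3 - V^(3/2) (a(V) = 3 - V*√V = 3 - V^(3/2))
((a(88) + 49815) - 243523) + P = (((3 - 88^(3/2)) + 49815) - 243523) - 264158 = (((3 - 176*√22) + 49815) - 243523) - 264158 = ((49818 - 176*√22) - 243523) - 264158 = (-193705 - 176*√22) - 264158 = -457863 - 176*√22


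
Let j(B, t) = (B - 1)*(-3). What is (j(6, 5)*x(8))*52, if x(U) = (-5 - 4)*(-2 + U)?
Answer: 42120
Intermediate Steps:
j(B, t) = 3 - 3*B (j(B, t) = (-1 + B)*(-3) = 3 - 3*B)
x(U) = 18 - 9*U (x(U) = -9*(-2 + U) = 18 - 9*U)
(j(6, 5)*x(8))*52 = ((3 - 3*6)*(18 - 9*8))*52 = ((3 - 18)*(18 - 72))*52 = -15*(-54)*52 = 810*52 = 42120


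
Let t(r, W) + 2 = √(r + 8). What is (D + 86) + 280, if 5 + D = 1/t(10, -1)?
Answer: 2528/7 + 3*√2/14 ≈ 361.45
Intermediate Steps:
t(r, W) = -2 + √(8 + r) (t(r, W) = -2 + √(r + 8) = -2 + √(8 + r))
D = -5 + 1/(-2 + 3*√2) (D = -5 + 1/(-2 + √(8 + 10)) = -5 + 1/(-2 + √18) = -5 + 1/(-2 + 3*√2) ≈ -4.5541)
(D + 86) + 280 = ((-34/7 + 3*√2/14) + 86) + 280 = (568/7 + 3*√2/14) + 280 = 2528/7 + 3*√2/14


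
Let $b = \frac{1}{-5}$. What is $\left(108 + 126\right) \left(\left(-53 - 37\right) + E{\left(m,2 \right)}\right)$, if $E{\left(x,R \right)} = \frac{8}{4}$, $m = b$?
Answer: $-20592$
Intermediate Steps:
$b = - \frac{1}{5} \approx -0.2$
$m = - \frac{1}{5} \approx -0.2$
$E{\left(x,R \right)} = 2$ ($E{\left(x,R \right)} = 8 \cdot \frac{1}{4} = 2$)
$\left(108 + 126\right) \left(\left(-53 - 37\right) + E{\left(m,2 \right)}\right) = \left(108 + 126\right) \left(\left(-53 - 37\right) + 2\right) = 234 \left(-90 + 2\right) = 234 \left(-88\right) = -20592$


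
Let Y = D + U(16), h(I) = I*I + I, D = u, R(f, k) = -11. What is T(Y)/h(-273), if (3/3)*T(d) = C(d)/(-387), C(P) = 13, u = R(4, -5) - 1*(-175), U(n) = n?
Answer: -1/2210544 ≈ -4.5238e-7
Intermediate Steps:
u = 164 (u = -11 - 1*(-175) = -11 + 175 = 164)
D = 164
h(I) = I + I² (h(I) = I² + I = I + I²)
Y = 180 (Y = 164 + 16 = 180)
T(d) = -13/387 (T(d) = 13/(-387) = 13*(-1/387) = -13/387)
T(Y)/h(-273) = -13*(-1/(273*(1 - 273)))/387 = -13/(387*((-273*(-272)))) = -13/387/74256 = -13/387*1/74256 = -1/2210544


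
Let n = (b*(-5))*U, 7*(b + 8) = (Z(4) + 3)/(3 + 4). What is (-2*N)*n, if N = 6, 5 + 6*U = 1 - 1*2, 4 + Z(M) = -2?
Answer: 23700/49 ≈ 483.67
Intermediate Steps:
Z(M) = -6 (Z(M) = -4 - 2 = -6)
U = -1 (U = -⅚ + (1 - 1*2)/6 = -⅚ + (1 - 2)/6 = -⅚ + (⅙)*(-1) = -⅚ - ⅙ = -1)
b = -395/49 (b = -8 + ((-6 + 3)/(3 + 4))/7 = -8 + (-3/7)/7 = -8 + (-3*⅐)/7 = -8 + (⅐)*(-3/7) = -8 - 3/49 = -395/49 ≈ -8.0612)
n = -1975/49 (n = -395/49*(-5)*(-1) = (1975/49)*(-1) = -1975/49 ≈ -40.306)
(-2*N)*n = -2*6*(-1975/49) = -12*(-1975/49) = 23700/49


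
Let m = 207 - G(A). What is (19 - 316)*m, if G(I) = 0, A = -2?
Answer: -61479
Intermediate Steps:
m = 207 (m = 207 - 1*0 = 207 + 0 = 207)
(19 - 316)*m = (19 - 316)*207 = -297*207 = -61479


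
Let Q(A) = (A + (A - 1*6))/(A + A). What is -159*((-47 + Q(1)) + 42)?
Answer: 1113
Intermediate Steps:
Q(A) = (-6 + 2*A)/(2*A) (Q(A) = (A + (A - 6))/((2*A)) = (A + (-6 + A))*(1/(2*A)) = (-6 + 2*A)*(1/(2*A)) = (-6 + 2*A)/(2*A))
-159*((-47 + Q(1)) + 42) = -159*((-47 + (-3 + 1)/1) + 42) = -159*((-47 + 1*(-2)) + 42) = -159*((-47 - 2) + 42) = -159*(-49 + 42) = -159*(-7) = 1113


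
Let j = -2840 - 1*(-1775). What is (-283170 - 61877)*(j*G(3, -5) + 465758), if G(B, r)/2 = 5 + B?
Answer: -154828799746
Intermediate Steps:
G(B, r) = 10 + 2*B (G(B, r) = 2*(5 + B) = 10 + 2*B)
j = -1065 (j = -2840 + 1775 = -1065)
(-283170 - 61877)*(j*G(3, -5) + 465758) = (-283170 - 61877)*(-1065*(10 + 2*3) + 465758) = -345047*(-1065*(10 + 6) + 465758) = -345047*(-1065*16 + 465758) = -345047*(-17040 + 465758) = -345047*448718 = -154828799746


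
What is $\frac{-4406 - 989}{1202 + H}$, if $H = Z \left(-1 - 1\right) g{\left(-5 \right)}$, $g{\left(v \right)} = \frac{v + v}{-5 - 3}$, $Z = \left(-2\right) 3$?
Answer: $- \frac{5395}{1217} \approx -4.433$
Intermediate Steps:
$Z = -6$
$g{\left(v \right)} = - \frac{v}{4}$ ($g{\left(v \right)} = \frac{2 v}{-8} = 2 v \left(- \frac{1}{8}\right) = - \frac{v}{4}$)
$H = 15$ ($H = - 6 \left(-1 - 1\right) \left(\left(- \frac{1}{4}\right) \left(-5\right)\right) = - 6 \left(-1 - 1\right) \frac{5}{4} = \left(-6\right) \left(-2\right) \frac{5}{4} = 12 \cdot \frac{5}{4} = 15$)
$\frac{-4406 - 989}{1202 + H} = \frac{-4406 - 989}{1202 + 15} = - \frac{5395}{1217}$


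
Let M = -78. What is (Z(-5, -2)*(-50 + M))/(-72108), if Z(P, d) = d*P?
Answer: 320/18027 ≈ 0.017751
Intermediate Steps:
Z(P, d) = P*d
(Z(-5, -2)*(-50 + M))/(-72108) = ((-5*(-2))*(-50 - 78))/(-72108) = (10*(-128))*(-1/72108) = -1280*(-1/72108) = 320/18027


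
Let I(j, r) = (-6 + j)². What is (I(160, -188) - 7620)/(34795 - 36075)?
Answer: -503/40 ≈ -12.575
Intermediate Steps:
(I(160, -188) - 7620)/(34795 - 36075) = ((-6 + 160)² - 7620)/(34795 - 36075) = (154² - 7620)/(-1280) = (23716 - 7620)*(-1/1280) = 16096*(-1/1280) = -503/40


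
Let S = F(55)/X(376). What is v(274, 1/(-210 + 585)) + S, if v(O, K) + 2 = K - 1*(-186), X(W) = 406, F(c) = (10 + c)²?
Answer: 29598781/152250 ≈ 194.41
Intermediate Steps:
v(O, K) = 184 + K (v(O, K) = -2 + (K - 1*(-186)) = -2 + (K + 186) = -2 + (186 + K) = 184 + K)
S = 4225/406 (S = (10 + 55)²/406 = 65²*(1/406) = 4225*(1/406) = 4225/406 ≈ 10.406)
v(274, 1/(-210 + 585)) + S = (184 + 1/(-210 + 585)) + 4225/406 = (184 + 1/375) + 4225/406 = 69001/375 + 4225/406 = 29598781/152250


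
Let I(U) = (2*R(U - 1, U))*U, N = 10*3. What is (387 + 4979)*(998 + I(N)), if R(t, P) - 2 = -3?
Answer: 5033308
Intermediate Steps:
R(t, P) = -1 (R(t, P) = 2 - 3 = -1)
N = 30
I(U) = -2*U (I(U) = (2*(-1))*U = -2*U)
(387 + 4979)*(998 + I(N)) = (387 + 4979)*(998 - 2*30) = 5366*(998 - 60) = 5366*938 = 5033308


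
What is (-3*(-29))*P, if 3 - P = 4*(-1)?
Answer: 609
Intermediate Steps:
P = 7 (P = 3 - 4*(-1) = 3 - 1*(-4) = 3 + 4 = 7)
(-3*(-29))*P = -3*(-29)*7 = 87*7 = 609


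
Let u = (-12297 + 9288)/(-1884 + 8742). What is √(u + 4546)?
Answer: √2639352862/762 ≈ 67.421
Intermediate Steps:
u = -1003/2286 (u = -3009/6858 = -3009*1/6858 = -1003/2286 ≈ -0.43876)
√(u + 4546) = √(-1003/2286 + 4546) = √(10391153/2286) = √2639352862/762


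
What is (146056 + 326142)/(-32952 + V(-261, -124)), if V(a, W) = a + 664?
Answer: -472198/32549 ≈ -14.507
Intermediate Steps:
V(a, W) = 664 + a
(146056 + 326142)/(-32952 + V(-261, -124)) = (146056 + 326142)/(-32952 + (664 - 261)) = 472198/(-32952 + 403) = 472198/(-32549) = 472198*(-1/32549) = -472198/32549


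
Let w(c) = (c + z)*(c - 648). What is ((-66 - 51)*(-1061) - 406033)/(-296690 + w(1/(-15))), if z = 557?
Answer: 15856650/36991121 ≈ 0.42866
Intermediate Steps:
w(c) = (-648 + c)*(557 + c) (w(c) = (c + 557)*(c - 648) = (557 + c)*(-648 + c) = (-648 + c)*(557 + c))
((-66 - 51)*(-1061) - 406033)/(-296690 + w(1/(-15))) = ((-66 - 51)*(-1061) - 406033)/(-296690 + (-360936 + (1/(-15))² - 91/(-15))) = (-117*(-1061) - 406033)/(-296690 + (-360936 + (-1/15)² - 91*(-1/15))) = (124137 - 406033)/(-296690 + (-360936 + 1/225 + 91/15)) = -281896/(-296690 - 81209234/225) = -281896/(-147964484/225) = -281896*(-225/147964484) = 15856650/36991121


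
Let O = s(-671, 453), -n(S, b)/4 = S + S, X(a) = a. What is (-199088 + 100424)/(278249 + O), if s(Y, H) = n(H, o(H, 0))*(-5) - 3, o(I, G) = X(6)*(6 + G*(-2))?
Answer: -49332/148183 ≈ -0.33291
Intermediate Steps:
o(I, G) = 36 - 12*G (o(I, G) = 6*(6 + G*(-2)) = 6*(6 - 2*G) = 36 - 12*G)
n(S, b) = -8*S (n(S, b) = -4*(S + S) = -8*S)
s(Y, H) = -3 + 40*H (s(Y, H) = -8*H*(-5) - 3 = 40*H - 3 = -3 + 40*H)
O = 18117 (O = -3 + 40*453 = -3 + 18120 = 18117)
(-199088 + 100424)/(278249 + O) = (-199088 + 100424)/(278249 + 18117) = -98664/296366 = -98664*1/296366 = -49332/148183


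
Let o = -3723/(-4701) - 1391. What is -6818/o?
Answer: 763129/155604 ≈ 4.9043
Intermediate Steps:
o = -2178456/1567 (o = -3723*(-1/4701) - 1391 = 1241/1567 - 1391 = -2178456/1567 ≈ -1390.2)
-6818/o = -6818/(-2178456/1567) = -6818*(-1567/2178456) = 763129/155604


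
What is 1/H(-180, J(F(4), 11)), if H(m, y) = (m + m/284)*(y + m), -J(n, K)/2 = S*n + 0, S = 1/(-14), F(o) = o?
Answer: 497/16108200 ≈ 3.0854e-5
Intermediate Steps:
S = -1/14 ≈ -0.071429
J(n, K) = n/7 (J(n, K) = -2*(-n/14 + 0) = -(-1)*n/7 = n/7)
H(m, y) = 285*m*(m + y)/284 (H(m, y) = (m + m*(1/284))*(m + y) = (m + m/284)*(m + y) = (285*m/284)*(m + y) = 285*m*(m + y)/284)
1/H(-180, J(F(4), 11)) = 1/((285/284)*(-180)*(-180 + (⅐)*4)) = 1/((285/284)*(-180)*(-180 + 4/7)) = 1/((285/284)*(-180)*(-1256/7)) = 1/(16108200/497) = 497/16108200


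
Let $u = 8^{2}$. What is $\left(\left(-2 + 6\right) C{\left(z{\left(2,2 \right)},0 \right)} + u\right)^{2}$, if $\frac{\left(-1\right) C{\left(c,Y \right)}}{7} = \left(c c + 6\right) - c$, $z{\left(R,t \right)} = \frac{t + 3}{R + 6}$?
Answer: $\frac{2430481}{256} \approx 9494.1$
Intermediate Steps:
$u = 64$
$z{\left(R,t \right)} = \frac{3 + t}{6 + R}$
$C{\left(c,Y \right)} = -42 - 7 c^{2} + 7 c$ ($C{\left(c,Y \right)} = - 7 \left(\left(c c + 6\right) - c\right) = - 7 \left(\left(c^{2} + 6\right) - c\right) = - 7 \left(\left(6 + c^{2}\right) - c\right) = - 7 \left(6 + c^{2} - c\right) = -42 - 7 c^{2} + 7 c$)
$\left(\left(-2 + 6\right) C{\left(z{\left(2,2 \right)},0 \right)} + u\right)^{2} = \left(\left(-2 + 6\right) \left(-42 - 7 \left(\frac{3 + 2}{6 + 2}\right)^{2} + 7 \frac{3 + 2}{6 + 2}\right) + 64\right)^{2} = \left(4 \left(-42 - 7 \left(\frac{1}{8} \cdot 5\right)^{2} + 7 \cdot \frac{1}{8} \cdot 5\right) + 64\right)^{2} = \left(4 \left(-42 - 7 \left(\frac{5}{8}\right)^{2} + 7 \cdot \frac{5}{8}\right) + 64\right)^{2} = \left(4 \left(-42 - \frac{175}{64} + \frac{35}{8}\right) + 64\right)^{2} = \left(4 \left(- \frac{2583}{64}\right) + 64\right)^{2} = \left(- \frac{2583}{16} + 64\right)^{2} = \left(- \frac{1559}{16}\right)^{2} = \frac{2430481}{256}$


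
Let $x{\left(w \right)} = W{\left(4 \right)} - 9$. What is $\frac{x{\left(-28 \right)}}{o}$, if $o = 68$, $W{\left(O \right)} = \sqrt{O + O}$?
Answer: $- \frac{9}{68} + \frac{\sqrt{2}}{34} \approx -0.090758$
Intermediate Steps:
$W{\left(O \right)} = \sqrt{2} \sqrt{O}$ ($W{\left(O \right)} = \sqrt{2 O} = \sqrt{2} \sqrt{O}$)
$x{\left(w \right)} = -9 + 2 \sqrt{2}$ ($x{\left(w \right)} = \sqrt{2} \sqrt{4} - 9 = \sqrt{2} \cdot 2 - 9 = 2 \sqrt{2} - 9 = -9 + 2 \sqrt{2}$)
$\frac{x{\left(-28 \right)}}{o} = \frac{-9 + 2 \sqrt{2}}{68} = \left(-9 + 2 \sqrt{2}\right) \frac{1}{68} = - \frac{9}{68} + \frac{\sqrt{2}}{34}$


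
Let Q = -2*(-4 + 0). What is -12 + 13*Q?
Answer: 92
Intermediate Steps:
Q = 8 (Q = -2*(-4) = 8)
-12 + 13*Q = -12 + 13*8 = -12 + 104 = 92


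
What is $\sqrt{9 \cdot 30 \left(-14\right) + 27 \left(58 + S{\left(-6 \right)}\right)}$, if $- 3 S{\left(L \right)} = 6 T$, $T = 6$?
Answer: $3 i \sqrt{282} \approx 50.379 i$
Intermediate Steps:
$S{\left(L \right)} = -12$ ($S{\left(L \right)} = - \frac{6 \cdot 6}{3} = \left(- \frac{1}{3}\right) 36 = -12$)
$\sqrt{9 \cdot 30 \left(-14\right) + 27 \left(58 + S{\left(-6 \right)}\right)} = \sqrt{9 \cdot 30 \left(-14\right) + 27 \left(58 - 12\right)} = \sqrt{270 \left(-14\right) + 27 \cdot 46} = \sqrt{-3780 + 1242} = \sqrt{-2538} = 3 i \sqrt{282}$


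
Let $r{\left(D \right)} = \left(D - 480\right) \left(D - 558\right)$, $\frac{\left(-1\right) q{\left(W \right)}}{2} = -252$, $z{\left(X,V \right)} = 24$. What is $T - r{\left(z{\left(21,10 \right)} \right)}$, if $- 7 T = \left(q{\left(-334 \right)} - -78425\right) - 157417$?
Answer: $- \frac{1626040}{7} \approx -2.3229 \cdot 10^{5}$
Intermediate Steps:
$q{\left(W \right)} = 504$ ($q{\left(W \right)} = \left(-2\right) \left(-252\right) = 504$)
$T = \frac{78488}{7}$ ($T = - \frac{\left(504 - -78425\right) - 157417}{7} = - \frac{\left(504 + \left(-724 + 79149\right)\right) - 157417}{7} = - \frac{\left(504 + 78425\right) - 157417}{7} = - \frac{78929 - 157417}{7} = \left(- \frac{1}{7}\right) \left(-78488\right) = \frac{78488}{7} \approx 11213.0$)
$r{\left(D \right)} = \left(-558 + D\right) \left(-480 + D\right)$ ($r{\left(D \right)} = \left(-480 + D\right) \left(-558 + D\right) = \left(-558 + D\right) \left(-480 + D\right)$)
$T - r{\left(z{\left(21,10 \right)} \right)} = \frac{78488}{7} - \left(267840 + 24^{2} - 24912\right) = \frac{78488}{7} - \left(267840 + 576 - 24912\right) = \frac{78488}{7} - 243504 = - \frac{1626040}{7}$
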